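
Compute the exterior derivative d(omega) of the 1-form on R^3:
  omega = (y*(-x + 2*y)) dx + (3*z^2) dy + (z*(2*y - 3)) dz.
d(omega) = (x - 4*y) dx ∧ dy + (-4*z) dy ∧ dz

For a 1-form omega = sum_i f_i dx_i, the exterior derivative is
  d(omega) = sum_{i < j} (∂f_j/∂x_i - ∂f_i/∂x_j) dx_i ∧ dx_j.
  coefficient of dx ∧ dy: ∂f_2/∂x - ∂f_1/∂y = ∂(3*z^2)/∂x - ∂(y*(-x + 2*y))/∂y = x - 4*y
  coefficient of dy ∧ dz: ∂f_3/∂y - ∂f_2/∂z = ∂(z*(2*y - 3))/∂y - ∂(3*z^2)/∂z = -4*z
Assembling: d(omega) = (x - 4*y) dx ∧ dy + (-4*z) dy ∧ dz.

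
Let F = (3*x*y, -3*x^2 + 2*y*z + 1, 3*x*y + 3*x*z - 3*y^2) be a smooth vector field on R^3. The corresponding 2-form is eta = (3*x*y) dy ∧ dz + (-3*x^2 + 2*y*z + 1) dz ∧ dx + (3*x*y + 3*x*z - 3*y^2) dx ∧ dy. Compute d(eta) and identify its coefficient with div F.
d(eta) = (3*x + 3*y + 2*z) dx ∧ dy ∧ dz; div F = 3*x + 3*y + 2*z

For a 2-form in R^3 of the form above, applying d gives a 3-form with coefficient ∂P/∂x + ∂Q/∂y + ∂R/∂z:
  ∂P/∂x = 3*y
  ∂Q/∂y = 2*z
  ∂R/∂z = 3*x
Sum = 3*x + 3*y + 2*z, which is exactly div F.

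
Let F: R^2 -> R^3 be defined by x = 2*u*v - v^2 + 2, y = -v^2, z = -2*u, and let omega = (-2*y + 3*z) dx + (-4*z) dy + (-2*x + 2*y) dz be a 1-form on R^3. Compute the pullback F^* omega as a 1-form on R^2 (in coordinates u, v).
F^* omega = (-4*u*v + 4*v^3 + 8) du + (-12*u^2 + 4*u*v^2 - 4*u*v - 4*v^3) dv

Using F^*(f dg) = (f ∘ F) d(g ∘ F), substitute each coordinate x_i by F_i(u, v) in f_i, and replace dx_i by d F_i = (∂F_i/∂u) du + (∂F_i/∂v) dv.
  For the x component: f_1(F) = -6*u + 2*v^2; d F_1 = (2*v) du + (2*u - 2*v) dv
  For the y component: f_2(F) = 8*u; d F_2 = (0) du + (-2*v) dv
  For the z component: f_3(F) = -4*u*v - 4; d F_3 = (-2) du + (0) dv
Combining and collecting du, dv coefficients:
  coeff of du: -4*u*v + 4*v^3 + 8
  coeff of dv: -12*u^2 + 4*u*v^2 - 4*u*v - 4*v^3
F^* omega = (-4*u*v + 4*v^3 + 8) du + (-12*u^2 + 4*u*v^2 - 4*u*v - 4*v^3) dv.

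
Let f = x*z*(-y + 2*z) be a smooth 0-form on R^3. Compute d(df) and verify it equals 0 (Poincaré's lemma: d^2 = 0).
d(df) = 0

Step 1: df = sum_i (∂f/∂x_i) dx_i = (z*(-y + 2*z)) dx + (-x*z) dy + (x*(-y + 4*z)) dz.
Step 2: Apply d again. Using the 1-form formula, the coefficient of dx ∧ dy in d(df) is ∂^2 f/∂x ∂y - ∂^2 f/∂y ∂x = (-z) - (-z) = 0 (equality of mixed partials for smooth f).
Similarly for dx ∧ dz and dy ∧ dz — all coefficients vanish. So d(df) = 0.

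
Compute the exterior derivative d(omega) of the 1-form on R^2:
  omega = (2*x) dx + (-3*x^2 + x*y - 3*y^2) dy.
d(omega) = (-6*x + y) dx ∧ dy

For a 1-form omega = sum_i f_i dx_i, the exterior derivative is
  d(omega) = sum_{i < j} (∂f_j/∂x_i - ∂f_i/∂x_j) dx_i ∧ dx_j.
  coefficient of dx ∧ dy: ∂f_2/∂x - ∂f_1/∂y = ∂(-3*x^2 + x*y - 3*y^2)/∂x - ∂(2*x)/∂y = -6*x + y
Assembling: d(omega) = (-6*x + y) dx ∧ dy.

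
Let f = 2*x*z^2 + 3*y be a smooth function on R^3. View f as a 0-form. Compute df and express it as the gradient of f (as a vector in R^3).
df = (2*z^2) dx + (3) dy + (4*x*z) dz; grad f = (2*z^2, 3, 4*x*z)

For a 0-form f, d f = (∂f/∂x) dx + (∂f/∂y) dy + (∂f/∂z) dz. The components of the vector representation are exactly the entries of grad f in Cartesian coordinates:
  ∂f/∂x = 2*z^2
  ∂f/∂y = 3
  ∂f/∂z = 4*x*z.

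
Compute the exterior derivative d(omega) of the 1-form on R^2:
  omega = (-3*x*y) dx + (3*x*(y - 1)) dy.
d(omega) = (3*x + 3*y - 3) dx ∧ dy

For a 1-form omega = sum_i f_i dx_i, the exterior derivative is
  d(omega) = sum_{i < j} (∂f_j/∂x_i - ∂f_i/∂x_j) dx_i ∧ dx_j.
  coefficient of dx ∧ dy: ∂f_2/∂x - ∂f_1/∂y = ∂(3*x*(y - 1))/∂x - ∂(-3*x*y)/∂y = 3*x + 3*y - 3
Assembling: d(omega) = (3*x + 3*y - 3) dx ∧ dy.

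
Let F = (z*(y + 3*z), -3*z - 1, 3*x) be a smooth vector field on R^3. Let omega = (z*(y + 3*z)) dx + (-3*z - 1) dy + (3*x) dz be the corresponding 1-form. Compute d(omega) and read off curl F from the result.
d(omega) = (3) dy ∧ dz + (y + 6*z - 3) dz ∧ dx + (-z) dx ∧ dy; curl F = (3, y + 6*z - 3, -z)

d omega = sum_{i<j} (∂f_j/∂x_i - ∂f_i/∂x_j) dx_i ∧ dx_j. Under the identification (dy ∧ dz, dz ∧ dx, dx ∧ dy) ↔ (e_x, e_y, e_z), the coefficients are exactly the components of curl F. Compute:
  ∂R/∂y - ∂Q/∂z = (0) - (-3) = 3
  ∂P/∂z - ∂R/∂x = (y + 6*z) - (3) = y + 6*z - 3
  ∂Q/∂x - ∂P/∂y = (0) - (z) = -z.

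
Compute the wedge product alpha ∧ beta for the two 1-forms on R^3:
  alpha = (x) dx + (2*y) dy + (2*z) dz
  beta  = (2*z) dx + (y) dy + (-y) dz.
alpha ∧ beta = (y*(x - 4*z)) dx ∧ dy + (-x*y - 4*z^2) dx ∧ dz + (-2*y*(y + z)) dy ∧ dz

Distribute the wedge, using dx_i ∧ dx_j = -dx_j ∧ dx_i and dx_i ∧ dx_i = 0. For each pair (i, j) with i < j, the coefficient of dx_i ∧ dx_j in alpha ∧ beta is (alpha_i * beta_j - alpha_j * beta_i). Collecting: alpha ∧ beta = (y*(x - 4*z)) dx ∧ dy + (-x*y - 4*z^2) dx ∧ dz + (-2*y*(y + z)) dy ∧ dz.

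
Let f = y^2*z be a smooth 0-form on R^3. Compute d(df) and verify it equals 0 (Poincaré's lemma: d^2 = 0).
d(df) = 0

Step 1: df = sum_i (∂f/∂x_i) dx_i = (0) dx + (2*y*z) dy + (y^2) dz.
Step 2: Apply d again. Using the 1-form formula, the coefficient of dx ∧ dy in d(df) is ∂^2 f/∂x ∂y - ∂^2 f/∂y ∂x = (0) - (0) = 0 (equality of mixed partials for smooth f).
Similarly for dx ∧ dz and dy ∧ dz — all coefficients vanish. So d(df) = 0.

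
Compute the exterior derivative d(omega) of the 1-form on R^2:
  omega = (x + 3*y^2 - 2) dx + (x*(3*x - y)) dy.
d(omega) = (6*x - 7*y) dx ∧ dy

For a 1-form omega = sum_i f_i dx_i, the exterior derivative is
  d(omega) = sum_{i < j} (∂f_j/∂x_i - ∂f_i/∂x_j) dx_i ∧ dx_j.
  coefficient of dx ∧ dy: ∂f_2/∂x - ∂f_1/∂y = ∂(x*(3*x - y))/∂x - ∂(x + 3*y^2 - 2)/∂y = 6*x - 7*y
Assembling: d(omega) = (6*x - 7*y) dx ∧ dy.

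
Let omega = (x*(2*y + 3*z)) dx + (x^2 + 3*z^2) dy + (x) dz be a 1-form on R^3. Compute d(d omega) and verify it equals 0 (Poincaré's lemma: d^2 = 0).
d(d omega) = 0

Step 1: d omega = sum_{i<j} (∂f_j/∂x_i - ∂f_i/∂x_j) dx_i ∧ dx_j:
  coeff of dx ∧ dy: 0
  coeff of dx ∧ dz: 1 - 3*x
  coeff of dy ∧ dz: -6*z
Step 2: Apply d again to each 2-form coefficient. The only possible 3-form in R^3 is dx ∧ dy ∧ dz, with coefficient
  ∂(coeff of dy∧dz)/∂x - ∂(coeff of dx∧dz)/∂y + ∂(coeff of dx∧dy)/∂z
  = ∂/∂x (-6*z) - ∂/∂y (1 - 3*x) + ∂/∂z (0).
Each of these terms simplifies to sums of mixed partials that cancel in pairs. The result is 0 (by equality of mixed partials for smooth functions — Schwarz / Clairaut).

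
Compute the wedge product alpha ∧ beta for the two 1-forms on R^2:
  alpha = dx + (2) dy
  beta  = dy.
alpha ∧ beta = (1) dx ∧ dy

Distribute the wedge, using dx_i ∧ dx_j = -dx_j ∧ dx_i and dx_i ∧ dx_i = 0. For each pair (i, j) with i < j, the coefficient of dx_i ∧ dx_j in alpha ∧ beta is (alpha_i * beta_j - alpha_j * beta_i). Collecting: alpha ∧ beta = (1) dx ∧ dy.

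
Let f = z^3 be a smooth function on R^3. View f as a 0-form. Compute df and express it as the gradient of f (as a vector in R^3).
df = (0) dx + (0) dy + (3*z^2) dz; grad f = (0, 0, 3*z^2)

For a 0-form f, d f = (∂f/∂x) dx + (∂f/∂y) dy + (∂f/∂z) dz. The components of the vector representation are exactly the entries of grad f in Cartesian coordinates:
  ∂f/∂x = 0
  ∂f/∂y = 0
  ∂f/∂z = 3*z^2.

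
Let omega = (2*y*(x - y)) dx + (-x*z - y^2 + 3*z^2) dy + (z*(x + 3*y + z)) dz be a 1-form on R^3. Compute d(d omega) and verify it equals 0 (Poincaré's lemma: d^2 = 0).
d(d omega) = 0

Step 1: d omega = sum_{i<j} (∂f_j/∂x_i - ∂f_i/∂x_j) dx_i ∧ dx_j:
  coeff of dx ∧ dy: -2*x + 4*y - z
  coeff of dx ∧ dz: z
  coeff of dy ∧ dz: x - 3*z
Step 2: Apply d again to each 2-form coefficient. The only possible 3-form in R^3 is dx ∧ dy ∧ dz, with coefficient
  ∂(coeff of dy∧dz)/∂x - ∂(coeff of dx∧dz)/∂y + ∂(coeff of dx∧dy)/∂z
  = ∂/∂x (x - 3*z) - ∂/∂y (z) + ∂/∂z (-2*x + 4*y - z).
Each of these terms simplifies to sums of mixed partials that cancel in pairs. The result is 0 (by equality of mixed partials for smooth functions — Schwarz / Clairaut).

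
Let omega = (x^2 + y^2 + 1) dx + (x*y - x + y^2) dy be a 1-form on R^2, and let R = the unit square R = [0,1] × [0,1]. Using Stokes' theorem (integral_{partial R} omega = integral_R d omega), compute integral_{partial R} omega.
integral_(partial R) omega = -3/2

Stokes: integral_partial_R omega = integral_R d omega with d omega = (∂Q/∂x - ∂P/∂y) dx ∧ dy.
  ∂Q/∂x = y - 1
  ∂P/∂y = 2*y
  integrand = ∂Q/∂x - ∂P/∂y = -y - 1.
Integrating over R: integral_0^1 integral_0^1 (-y - 1) dx dy = -3/2.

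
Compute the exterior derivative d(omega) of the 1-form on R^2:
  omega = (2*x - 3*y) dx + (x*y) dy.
d(omega) = (y + 3) dx ∧ dy

For a 1-form omega = sum_i f_i dx_i, the exterior derivative is
  d(omega) = sum_{i < j} (∂f_j/∂x_i - ∂f_i/∂x_j) dx_i ∧ dx_j.
  coefficient of dx ∧ dy: ∂f_2/∂x - ∂f_1/∂y = ∂(x*y)/∂x - ∂(2*x - 3*y)/∂y = y + 3
Assembling: d(omega) = (y + 3) dx ∧ dy.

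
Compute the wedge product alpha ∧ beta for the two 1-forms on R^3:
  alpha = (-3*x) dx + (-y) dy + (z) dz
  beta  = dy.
alpha ∧ beta = (-3*x) dx ∧ dy + (-z) dy ∧ dz

Distribute the wedge, using dx_i ∧ dx_j = -dx_j ∧ dx_i and dx_i ∧ dx_i = 0. For each pair (i, j) with i < j, the coefficient of dx_i ∧ dx_j in alpha ∧ beta is (alpha_i * beta_j - alpha_j * beta_i). Collecting: alpha ∧ beta = (-3*x) dx ∧ dy + (-z) dy ∧ dz.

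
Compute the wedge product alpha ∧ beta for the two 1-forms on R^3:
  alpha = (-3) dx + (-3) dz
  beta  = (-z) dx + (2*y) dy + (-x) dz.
alpha ∧ beta = (-6*y) dx ∧ dy + (3*x - 3*z) dx ∧ dz + (6*y) dy ∧ dz

Distribute the wedge, using dx_i ∧ dx_j = -dx_j ∧ dx_i and dx_i ∧ dx_i = 0. For each pair (i, j) with i < j, the coefficient of dx_i ∧ dx_j in alpha ∧ beta is (alpha_i * beta_j - alpha_j * beta_i). Collecting: alpha ∧ beta = (-6*y) dx ∧ dy + (3*x - 3*z) dx ∧ dz + (6*y) dy ∧ dz.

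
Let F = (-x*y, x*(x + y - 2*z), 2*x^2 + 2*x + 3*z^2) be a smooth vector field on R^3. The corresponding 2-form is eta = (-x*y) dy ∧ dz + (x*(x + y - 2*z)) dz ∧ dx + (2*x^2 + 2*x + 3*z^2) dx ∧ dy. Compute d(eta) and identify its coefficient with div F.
d(eta) = (x - y + 6*z) dx ∧ dy ∧ dz; div F = x - y + 6*z

For a 2-form in R^3 of the form above, applying d gives a 3-form with coefficient ∂P/∂x + ∂Q/∂y + ∂R/∂z:
  ∂P/∂x = -y
  ∂Q/∂y = x
  ∂R/∂z = 6*z
Sum = x - y + 6*z, which is exactly div F.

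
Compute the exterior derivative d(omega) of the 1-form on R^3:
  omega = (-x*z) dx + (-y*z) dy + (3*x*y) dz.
d(omega) = (x + 3*y) dx ∧ dz + (3*x + y) dy ∧ dz

For a 1-form omega = sum_i f_i dx_i, the exterior derivative is
  d(omega) = sum_{i < j} (∂f_j/∂x_i - ∂f_i/∂x_j) dx_i ∧ dx_j.
  coefficient of dx ∧ dz: ∂f_3/∂x - ∂f_1/∂z = ∂(3*x*y)/∂x - ∂(-x*z)/∂z = x + 3*y
  coefficient of dy ∧ dz: ∂f_3/∂y - ∂f_2/∂z = ∂(3*x*y)/∂y - ∂(-y*z)/∂z = 3*x + y
Assembling: d(omega) = (x + 3*y) dx ∧ dz + (3*x + y) dy ∧ dz.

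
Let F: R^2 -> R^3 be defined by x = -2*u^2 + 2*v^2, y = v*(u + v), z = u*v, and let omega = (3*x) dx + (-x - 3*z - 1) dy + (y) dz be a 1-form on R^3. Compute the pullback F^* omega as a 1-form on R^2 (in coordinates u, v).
F^* omega = (24*u^3 + 2*u^2*v - 26*u*v^2 - v^3 - v) du + (2*u^3 - 22*u^2*v - 7*u*v^2 - u + 20*v^3 - 2*v) dv

Using F^*(f dg) = (f ∘ F) d(g ∘ F), substitute each coordinate x_i by F_i(u, v) in f_i, and replace dx_i by d F_i = (∂F_i/∂u) du + (∂F_i/∂v) dv.
  For the x component: f_1(F) = -6*u^2 + 6*v^2; d F_1 = (-4*u) du + (4*v) dv
  For the y component: f_2(F) = 2*u^2 - 3*u*v - 2*v^2 - 1; d F_2 = (v) du + (u + 2*v) dv
  For the z component: f_3(F) = v*(u + v); d F_3 = (v) du + (u) dv
Combining and collecting du, dv coefficients:
  coeff of du: 24*u^3 + 2*u^2*v - 26*u*v^2 - v^3 - v
  coeff of dv: 2*u^3 - 22*u^2*v - 7*u*v^2 - u + 20*v^3 - 2*v
F^* omega = (24*u^3 + 2*u^2*v - 26*u*v^2 - v^3 - v) du + (2*u^3 - 22*u^2*v - 7*u*v^2 - u + 20*v^3 - 2*v) dv.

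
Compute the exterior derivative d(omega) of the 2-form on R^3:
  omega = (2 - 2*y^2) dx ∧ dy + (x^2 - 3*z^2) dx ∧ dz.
d(omega) = 0

For a 2-form omega = sum_{i<j} g_{ij} dx_i ∧ dx_j, the exterior derivative is
  d(omega) = sum_{i<j} d(g_{ij}) ∧ dx_i ∧ dx_j = sum_{i<j, k} (∂g_{ij}/∂x_k) dx_k ∧ dx_i ∧ dx_j.
Expand each term, using dx_k ∧ dx_i ∧ dx_j = sgn(permutation) dx_{(a)} ∧ dx_{(b)} ∧ dx_{(c)} with (a < b < c) sorted:

Collecting like 3-forms: d(omega) = 0.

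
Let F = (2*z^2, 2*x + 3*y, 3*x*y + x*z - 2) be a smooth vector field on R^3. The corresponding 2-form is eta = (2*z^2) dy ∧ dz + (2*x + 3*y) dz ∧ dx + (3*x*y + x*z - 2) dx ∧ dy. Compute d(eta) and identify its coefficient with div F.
d(eta) = (x + 3) dx ∧ dy ∧ dz; div F = x + 3

For a 2-form in R^3 of the form above, applying d gives a 3-form with coefficient ∂P/∂x + ∂Q/∂y + ∂R/∂z:
  ∂P/∂x = 0
  ∂Q/∂y = 3
  ∂R/∂z = x
Sum = x + 3, which is exactly div F.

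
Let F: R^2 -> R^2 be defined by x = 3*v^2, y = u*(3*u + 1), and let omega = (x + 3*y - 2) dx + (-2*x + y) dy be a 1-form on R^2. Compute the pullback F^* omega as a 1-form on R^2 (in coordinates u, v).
F^* omega = (18*u^3 + 9*u^2 - 36*u*v^2 + u - 6*v^2) du + (6*v*(9*u^2 + 3*u + 3*v^2 - 2)) dv

Using F^*(f dg) = (f ∘ F) d(g ∘ F), substitute each coordinate x_i by F_i(u, v) in f_i, and replace dx_i by d F_i = (∂F_i/∂u) du + (∂F_i/∂v) dv.
  For the x component: f_1(F) = 9*u^2 + 3*u + 3*v^2 - 2; d F_1 = (0) du + (6*v) dv
  For the y component: f_2(F) = 3*u^2 + u - 6*v^2; d F_2 = (6*u + 1) du + (0) dv
Combining and collecting du, dv coefficients:
  coeff of du: 18*u^3 + 9*u^2 - 36*u*v^2 + u - 6*v^2
  coeff of dv: 6*v*(9*u^2 + 3*u + 3*v^2 - 2)
F^* omega = (18*u^3 + 9*u^2 - 36*u*v^2 + u - 6*v^2) du + (6*v*(9*u^2 + 3*u + 3*v^2 - 2)) dv.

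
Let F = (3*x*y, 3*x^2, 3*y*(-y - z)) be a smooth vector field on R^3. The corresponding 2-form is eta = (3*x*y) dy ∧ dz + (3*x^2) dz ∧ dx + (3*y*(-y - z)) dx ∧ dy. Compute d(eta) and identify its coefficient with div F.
d(eta) = (0) dx ∧ dy ∧ dz; div F = 0

For a 2-form in R^3 of the form above, applying d gives a 3-form with coefficient ∂P/∂x + ∂Q/∂y + ∂R/∂z:
  ∂P/∂x = 3*y
  ∂Q/∂y = 0
  ∂R/∂z = -3*y
Sum = 0, which is exactly div F.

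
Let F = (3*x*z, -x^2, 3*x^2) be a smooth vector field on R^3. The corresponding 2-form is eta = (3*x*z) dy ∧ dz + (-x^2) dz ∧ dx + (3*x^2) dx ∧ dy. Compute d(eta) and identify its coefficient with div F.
d(eta) = (3*z) dx ∧ dy ∧ dz; div F = 3*z

For a 2-form in R^3 of the form above, applying d gives a 3-form with coefficient ∂P/∂x + ∂Q/∂y + ∂R/∂z:
  ∂P/∂x = 3*z
  ∂Q/∂y = 0
  ∂R/∂z = 0
Sum = 3*z, which is exactly div F.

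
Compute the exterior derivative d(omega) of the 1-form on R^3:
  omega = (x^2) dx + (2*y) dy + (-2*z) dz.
d(omega) = 0

For a 1-form omega = sum_i f_i dx_i, the exterior derivative is
  d(omega) = sum_{i < j} (∂f_j/∂x_i - ∂f_i/∂x_j) dx_i ∧ dx_j.

Assembling: d(omega) = 0.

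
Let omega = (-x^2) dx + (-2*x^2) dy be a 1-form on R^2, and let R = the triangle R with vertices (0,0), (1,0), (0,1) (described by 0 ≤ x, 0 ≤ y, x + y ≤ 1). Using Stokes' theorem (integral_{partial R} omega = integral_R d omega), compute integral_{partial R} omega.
integral_(partial R) omega = -2/3

Stokes: integral_partial_R omega = integral_R d omega with d omega = (∂Q/∂x - ∂P/∂y) dx ∧ dy.
  ∂Q/∂x = -4*x
  ∂P/∂y = 0
  integrand = ∂Q/∂x - ∂P/∂y = -4*x.
Integrating over R: integral_0^1 integral_0^{1-x} (-4*x) dy dx = -2/3.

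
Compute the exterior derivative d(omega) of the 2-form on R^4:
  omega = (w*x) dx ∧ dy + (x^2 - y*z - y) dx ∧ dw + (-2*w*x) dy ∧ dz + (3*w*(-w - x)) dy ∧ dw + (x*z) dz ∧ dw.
d(omega) = (-3*w + x + z + 1) dx ∧ dy ∧ dw + (y + z) dx ∧ dz ∧ dw + (-2*w) dx ∧ dy ∧ dz + (-2*x) dy ∧ dz ∧ dw

For a 2-form omega = sum_{i<j} g_{ij} dx_i ∧ dx_j, the exterior derivative is
  d(omega) = sum_{i<j} d(g_{ij}) ∧ dx_i ∧ dx_j = sum_{i<j, k} (∂g_{ij}/∂x_k) dx_k ∧ dx_i ∧ dx_j.
Expand each term, using dx_k ∧ dx_i ∧ dx_j = sgn(permutation) dx_{(a)} ∧ dx_{(b)} ∧ dx_{(c)} with (a < b < c) sorted:
  d(w*x) includes (∂/∂w)(w*x) dw = (x) dw, which multiplied by dx ∧ dy gives (x) dx ∧ dy ∧ dw
  d(x^2 - y*z - y) includes (∂/∂y)(x^2 - y*z - y) dy = (-z - 1) dy, which multiplied by dx ∧ dw gives (z + 1) dx ∧ dy ∧ dw
  d(x^2 - y*z - y) includes (∂/∂z)(x^2 - y*z - y) dz = (-y) dz, which multiplied by dx ∧ dw gives (y) dx ∧ dz ∧ dw
  d(-2*w*x) includes (∂/∂x)(-2*w*x) dx = (-2*w) dx, which multiplied by dy ∧ dz gives (-2*w) dx ∧ dy ∧ dz
  d(-2*w*x) includes (∂/∂w)(-2*w*x) dw = (-2*x) dw, which multiplied by dy ∧ dz gives (-2*x) dy ∧ dz ∧ dw
  d(3*w*(-w - x)) includes (∂/∂x)(3*w*(-w - x)) dx = (-3*w) dx, which multiplied by dy ∧ dw gives (-3*w) dx ∧ dy ∧ dw
  d(x*z) includes (∂/∂x)(x*z) dx = (z) dx, which multiplied by dz ∧ dw gives (z) dx ∧ dz ∧ dw
Collecting like 3-forms: d(omega) = (-3*w + x + z + 1) dx ∧ dy ∧ dw + (y + z) dx ∧ dz ∧ dw + (-2*w) dx ∧ dy ∧ dz + (-2*x) dy ∧ dz ∧ dw.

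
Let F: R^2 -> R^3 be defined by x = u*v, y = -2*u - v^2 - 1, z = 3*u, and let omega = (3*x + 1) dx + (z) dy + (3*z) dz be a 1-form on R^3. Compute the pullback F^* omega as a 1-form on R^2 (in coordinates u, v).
F^* omega = (3*u*v^2 + 21*u + v) du + (u*(3*u*v - 6*v + 1)) dv

Using F^*(f dg) = (f ∘ F) d(g ∘ F), substitute each coordinate x_i by F_i(u, v) in f_i, and replace dx_i by d F_i = (∂F_i/∂u) du + (∂F_i/∂v) dv.
  For the x component: f_1(F) = 3*u*v + 1; d F_1 = (v) du + (u) dv
  For the y component: f_2(F) = 3*u; d F_2 = (-2) du + (-2*v) dv
  For the z component: f_3(F) = 9*u; d F_3 = (3) du + (0) dv
Combining and collecting du, dv coefficients:
  coeff of du: 3*u*v^2 + 21*u + v
  coeff of dv: u*(3*u*v - 6*v + 1)
F^* omega = (3*u*v^2 + 21*u + v) du + (u*(3*u*v - 6*v + 1)) dv.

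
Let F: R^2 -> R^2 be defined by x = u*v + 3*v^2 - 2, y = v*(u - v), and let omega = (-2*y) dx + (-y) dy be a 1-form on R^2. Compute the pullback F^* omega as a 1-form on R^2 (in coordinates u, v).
F^* omega = (3*v^2*(-u + v)) du + (v*(-3*u^2 - 7*u*v + 10*v^2)) dv

Using F^*(f dg) = (f ∘ F) d(g ∘ F), substitute each coordinate x_i by F_i(u, v) in f_i, and replace dx_i by d F_i = (∂F_i/∂u) du + (∂F_i/∂v) dv.
  For the x component: f_1(F) = 2*v*(-u + v); d F_1 = (v) du + (u + 6*v) dv
  For the y component: f_2(F) = v*(-u + v); d F_2 = (v) du + (u - 2*v) dv
Combining and collecting du, dv coefficients:
  coeff of du: 3*v^2*(-u + v)
  coeff of dv: v*(-3*u^2 - 7*u*v + 10*v^2)
F^* omega = (3*v^2*(-u + v)) du + (v*(-3*u^2 - 7*u*v + 10*v^2)) dv.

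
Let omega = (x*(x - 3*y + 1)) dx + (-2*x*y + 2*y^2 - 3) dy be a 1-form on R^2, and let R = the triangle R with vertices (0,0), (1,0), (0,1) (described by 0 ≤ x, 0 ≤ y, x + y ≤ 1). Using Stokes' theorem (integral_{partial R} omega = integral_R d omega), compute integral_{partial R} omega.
integral_(partial R) omega = 1/6

Stokes: integral_partial_R omega = integral_R d omega with d omega = (∂Q/∂x - ∂P/∂y) dx ∧ dy.
  ∂Q/∂x = -2*y
  ∂P/∂y = -3*x
  integrand = ∂Q/∂x - ∂P/∂y = 3*x - 2*y.
Integrating over R: integral_0^1 integral_0^{1-x} (3*x - 2*y) dy dx = 1/6.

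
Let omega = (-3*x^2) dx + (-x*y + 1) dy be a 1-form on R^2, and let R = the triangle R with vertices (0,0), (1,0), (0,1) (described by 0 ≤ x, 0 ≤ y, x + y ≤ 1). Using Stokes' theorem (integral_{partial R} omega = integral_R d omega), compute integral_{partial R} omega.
integral_(partial R) omega = -1/6

Stokes: integral_partial_R omega = integral_R d omega with d omega = (∂Q/∂x - ∂P/∂y) dx ∧ dy.
  ∂Q/∂x = -y
  ∂P/∂y = 0
  integrand = ∂Q/∂x - ∂P/∂y = -y.
Integrating over R: integral_0^1 integral_0^{1-x} (-y) dy dx = -1/6.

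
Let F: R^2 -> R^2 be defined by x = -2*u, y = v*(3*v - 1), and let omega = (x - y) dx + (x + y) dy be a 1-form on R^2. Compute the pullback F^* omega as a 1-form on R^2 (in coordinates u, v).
F^* omega = (4*u + 6*v^2 - 2*v) du + (-12*u*v + 2*u + 18*v^3 - 9*v^2 + v) dv

Using F^*(f dg) = (f ∘ F) d(g ∘ F), substitute each coordinate x_i by F_i(u, v) in f_i, and replace dx_i by d F_i = (∂F_i/∂u) du + (∂F_i/∂v) dv.
  For the x component: f_1(F) = -2*u - 3*v^2 + v; d F_1 = (-2) du + (0) dv
  For the y component: f_2(F) = -2*u + 3*v^2 - v; d F_2 = (0) du + (6*v - 1) dv
Combining and collecting du, dv coefficients:
  coeff of du: 4*u + 6*v^2 - 2*v
  coeff of dv: -12*u*v + 2*u + 18*v^3 - 9*v^2 + v
F^* omega = (4*u + 6*v^2 - 2*v) du + (-12*u*v + 2*u + 18*v^3 - 9*v^2 + v) dv.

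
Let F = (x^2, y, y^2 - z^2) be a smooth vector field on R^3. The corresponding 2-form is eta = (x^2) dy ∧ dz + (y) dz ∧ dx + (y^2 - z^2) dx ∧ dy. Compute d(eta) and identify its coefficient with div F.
d(eta) = (2*x - 2*z + 1) dx ∧ dy ∧ dz; div F = 2*x - 2*z + 1

For a 2-form in R^3 of the form above, applying d gives a 3-form with coefficient ∂P/∂x + ∂Q/∂y + ∂R/∂z:
  ∂P/∂x = 2*x
  ∂Q/∂y = 1
  ∂R/∂z = -2*z
Sum = 2*x - 2*z + 1, which is exactly div F.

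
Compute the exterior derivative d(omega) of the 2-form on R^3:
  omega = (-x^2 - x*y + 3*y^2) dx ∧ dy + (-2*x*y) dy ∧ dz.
d(omega) = (-2*y) dx ∧ dy ∧ dz

For a 2-form omega = sum_{i<j} g_{ij} dx_i ∧ dx_j, the exterior derivative is
  d(omega) = sum_{i<j} d(g_{ij}) ∧ dx_i ∧ dx_j = sum_{i<j, k} (∂g_{ij}/∂x_k) dx_k ∧ dx_i ∧ dx_j.
Expand each term, using dx_k ∧ dx_i ∧ dx_j = sgn(permutation) dx_{(a)} ∧ dx_{(b)} ∧ dx_{(c)} with (a < b < c) sorted:
  d(-2*x*y) includes (∂/∂x)(-2*x*y) dx = (-2*y) dx, which multiplied by dy ∧ dz gives (-2*y) dx ∧ dy ∧ dz
Collecting like 3-forms: d(omega) = (-2*y) dx ∧ dy ∧ dz.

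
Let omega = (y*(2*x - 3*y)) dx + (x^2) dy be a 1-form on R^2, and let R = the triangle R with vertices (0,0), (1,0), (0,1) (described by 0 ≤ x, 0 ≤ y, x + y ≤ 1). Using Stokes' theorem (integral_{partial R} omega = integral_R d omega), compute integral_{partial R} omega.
integral_(partial R) omega = 1

Stokes: integral_partial_R omega = integral_R d omega with d omega = (∂Q/∂x - ∂P/∂y) dx ∧ dy.
  ∂Q/∂x = 2*x
  ∂P/∂y = 2*x - 6*y
  integrand = ∂Q/∂x - ∂P/∂y = 6*y.
Integrating over R: integral_0^1 integral_0^{1-x} (6*y) dy dx = 1.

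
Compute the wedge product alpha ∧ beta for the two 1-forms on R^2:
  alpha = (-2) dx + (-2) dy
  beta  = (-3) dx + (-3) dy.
alpha ∧ beta = 0

Distribute the wedge, using dx_i ∧ dx_j = -dx_j ∧ dx_i and dx_i ∧ dx_i = 0. For each pair (i, j) with i < j, the coefficient of dx_i ∧ dx_j in alpha ∧ beta is (alpha_i * beta_j - alpha_j * beta_i). Collecting: alpha ∧ beta = 0.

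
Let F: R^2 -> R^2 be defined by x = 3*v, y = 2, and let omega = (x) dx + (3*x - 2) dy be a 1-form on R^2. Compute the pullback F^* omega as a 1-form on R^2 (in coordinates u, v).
F^* omega = (9*v) dv

Using F^*(f dg) = (f ∘ F) d(g ∘ F), substitute each coordinate x_i by F_i(u, v) in f_i, and replace dx_i by d F_i = (∂F_i/∂u) du + (∂F_i/∂v) dv.
  For the x component: f_1(F) = 3*v; d F_1 = (0) du + (3) dv
  For the y component: f_2(F) = 9*v - 2; d F_2 = (0) du + (0) dv
Combining and collecting du, dv coefficients:
  coeff of du: 0
  coeff of dv: 9*v
F^* omega = (9*v) dv.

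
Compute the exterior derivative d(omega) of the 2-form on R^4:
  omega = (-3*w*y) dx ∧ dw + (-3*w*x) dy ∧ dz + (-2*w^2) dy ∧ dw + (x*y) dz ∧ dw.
d(omega) = (3*w) dx ∧ dy ∧ dw + (-3*w) dx ∧ dy ∧ dz + (-2*x) dy ∧ dz ∧ dw + (y) dx ∧ dz ∧ dw

For a 2-form omega = sum_{i<j} g_{ij} dx_i ∧ dx_j, the exterior derivative is
  d(omega) = sum_{i<j} d(g_{ij}) ∧ dx_i ∧ dx_j = sum_{i<j, k} (∂g_{ij}/∂x_k) dx_k ∧ dx_i ∧ dx_j.
Expand each term, using dx_k ∧ dx_i ∧ dx_j = sgn(permutation) dx_{(a)} ∧ dx_{(b)} ∧ dx_{(c)} with (a < b < c) sorted:
  d(-3*w*y) includes (∂/∂y)(-3*w*y) dy = (-3*w) dy, which multiplied by dx ∧ dw gives (3*w) dx ∧ dy ∧ dw
  d(-3*w*x) includes (∂/∂x)(-3*w*x) dx = (-3*w) dx, which multiplied by dy ∧ dz gives (-3*w) dx ∧ dy ∧ dz
  d(-3*w*x) includes (∂/∂w)(-3*w*x) dw = (-3*x) dw, which multiplied by dy ∧ dz gives (-3*x) dy ∧ dz ∧ dw
  d(x*y) includes (∂/∂x)(x*y) dx = (y) dx, which multiplied by dz ∧ dw gives (y) dx ∧ dz ∧ dw
  d(x*y) includes (∂/∂y)(x*y) dy = (x) dy, which multiplied by dz ∧ dw gives (x) dy ∧ dz ∧ dw
Collecting like 3-forms: d(omega) = (3*w) dx ∧ dy ∧ dw + (-3*w) dx ∧ dy ∧ dz + (-2*x) dy ∧ dz ∧ dw + (y) dx ∧ dz ∧ dw.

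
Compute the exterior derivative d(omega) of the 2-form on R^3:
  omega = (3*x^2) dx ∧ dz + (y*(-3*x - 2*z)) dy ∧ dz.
d(omega) = (-3*y) dx ∧ dy ∧ dz

For a 2-form omega = sum_{i<j} g_{ij} dx_i ∧ dx_j, the exterior derivative is
  d(omega) = sum_{i<j} d(g_{ij}) ∧ dx_i ∧ dx_j = sum_{i<j, k} (∂g_{ij}/∂x_k) dx_k ∧ dx_i ∧ dx_j.
Expand each term, using dx_k ∧ dx_i ∧ dx_j = sgn(permutation) dx_{(a)} ∧ dx_{(b)} ∧ dx_{(c)} with (a < b < c) sorted:
  d(y*(-3*x - 2*z)) includes (∂/∂x)(y*(-3*x - 2*z)) dx = (-3*y) dx, which multiplied by dy ∧ dz gives (-3*y) dx ∧ dy ∧ dz
Collecting like 3-forms: d(omega) = (-3*y) dx ∧ dy ∧ dz.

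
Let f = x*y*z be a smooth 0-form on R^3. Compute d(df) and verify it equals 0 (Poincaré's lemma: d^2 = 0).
d(df) = 0

Step 1: df = sum_i (∂f/∂x_i) dx_i = (y*z) dx + (x*z) dy + (x*y) dz.
Step 2: Apply d again. Using the 1-form formula, the coefficient of dx ∧ dy in d(df) is ∂^2 f/∂x ∂y - ∂^2 f/∂y ∂x = (z) - (z) = 0 (equality of mixed partials for smooth f).
Similarly for dx ∧ dz and dy ∧ dz — all coefficients vanish. So d(df) = 0.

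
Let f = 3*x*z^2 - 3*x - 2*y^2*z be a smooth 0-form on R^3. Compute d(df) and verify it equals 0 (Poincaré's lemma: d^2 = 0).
d(df) = 0

Step 1: df = sum_i (∂f/∂x_i) dx_i = (3*z^2 - 3) dx + (-4*y*z) dy + (6*x*z - 2*y^2) dz.
Step 2: Apply d again. Using the 1-form formula, the coefficient of dx ∧ dy in d(df) is ∂^2 f/∂x ∂y - ∂^2 f/∂y ∂x = (0) - (0) = 0 (equality of mixed partials for smooth f).
Similarly for dx ∧ dz and dy ∧ dz — all coefficients vanish. So d(df) = 0.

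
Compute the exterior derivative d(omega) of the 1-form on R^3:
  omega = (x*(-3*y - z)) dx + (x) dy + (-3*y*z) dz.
d(omega) = (3*x + 1) dx ∧ dy + (x) dx ∧ dz + (-3*z) dy ∧ dz

For a 1-form omega = sum_i f_i dx_i, the exterior derivative is
  d(omega) = sum_{i < j} (∂f_j/∂x_i - ∂f_i/∂x_j) dx_i ∧ dx_j.
  coefficient of dx ∧ dy: ∂f_2/∂x - ∂f_1/∂y = ∂(x)/∂x - ∂(x*(-3*y - z))/∂y = 3*x + 1
  coefficient of dx ∧ dz: ∂f_3/∂x - ∂f_1/∂z = ∂(-3*y*z)/∂x - ∂(x*(-3*y - z))/∂z = x
  coefficient of dy ∧ dz: ∂f_3/∂y - ∂f_2/∂z = ∂(-3*y*z)/∂y - ∂(x)/∂z = -3*z
Assembling: d(omega) = (3*x + 1) dx ∧ dy + (x) dx ∧ dz + (-3*z) dy ∧ dz.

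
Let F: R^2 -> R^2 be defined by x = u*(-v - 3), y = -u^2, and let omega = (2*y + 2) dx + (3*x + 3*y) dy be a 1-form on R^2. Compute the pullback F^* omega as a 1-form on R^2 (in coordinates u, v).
F^* omega = (6*u^3 + 8*u^2*v + 24*u^2 - 2*v - 6) du + (2*u*(u^2 - 1)) dv

Using F^*(f dg) = (f ∘ F) d(g ∘ F), substitute each coordinate x_i by F_i(u, v) in f_i, and replace dx_i by d F_i = (∂F_i/∂u) du + (∂F_i/∂v) dv.
  For the x component: f_1(F) = 2 - 2*u^2; d F_1 = (-v - 3) du + (-u) dv
  For the y component: f_2(F) = 3*u*(-u - v - 3); d F_2 = (-2*u) du + (0) dv
Combining and collecting du, dv coefficients:
  coeff of du: 6*u^3 + 8*u^2*v + 24*u^2 - 2*v - 6
  coeff of dv: 2*u*(u^2 - 1)
F^* omega = (6*u^3 + 8*u^2*v + 24*u^2 - 2*v - 6) du + (2*u*(u^2 - 1)) dv.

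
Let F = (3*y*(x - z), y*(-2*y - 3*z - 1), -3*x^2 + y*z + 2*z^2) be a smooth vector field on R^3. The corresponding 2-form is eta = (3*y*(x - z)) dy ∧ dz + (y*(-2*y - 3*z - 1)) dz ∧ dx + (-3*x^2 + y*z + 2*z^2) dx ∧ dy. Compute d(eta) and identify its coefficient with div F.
d(eta) = (z - 1) dx ∧ dy ∧ dz; div F = z - 1

For a 2-form in R^3 of the form above, applying d gives a 3-form with coefficient ∂P/∂x + ∂Q/∂y + ∂R/∂z:
  ∂P/∂x = 3*y
  ∂Q/∂y = -4*y - 3*z - 1
  ∂R/∂z = y + 4*z
Sum = z - 1, which is exactly div F.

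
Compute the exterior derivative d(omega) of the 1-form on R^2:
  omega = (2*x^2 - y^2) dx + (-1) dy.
d(omega) = (2*y) dx ∧ dy

For a 1-form omega = sum_i f_i dx_i, the exterior derivative is
  d(omega) = sum_{i < j} (∂f_j/∂x_i - ∂f_i/∂x_j) dx_i ∧ dx_j.
  coefficient of dx ∧ dy: ∂f_2/∂x - ∂f_1/∂y = ∂(-1)/∂x - ∂(2*x^2 - y^2)/∂y = 2*y
Assembling: d(omega) = (2*y) dx ∧ dy.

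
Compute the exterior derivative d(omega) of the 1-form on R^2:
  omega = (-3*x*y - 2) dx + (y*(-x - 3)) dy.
d(omega) = (3*x - y) dx ∧ dy

For a 1-form omega = sum_i f_i dx_i, the exterior derivative is
  d(omega) = sum_{i < j} (∂f_j/∂x_i - ∂f_i/∂x_j) dx_i ∧ dx_j.
  coefficient of dx ∧ dy: ∂f_2/∂x - ∂f_1/∂y = ∂(y*(-x - 3))/∂x - ∂(-3*x*y - 2)/∂y = 3*x - y
Assembling: d(omega) = (3*x - y) dx ∧ dy.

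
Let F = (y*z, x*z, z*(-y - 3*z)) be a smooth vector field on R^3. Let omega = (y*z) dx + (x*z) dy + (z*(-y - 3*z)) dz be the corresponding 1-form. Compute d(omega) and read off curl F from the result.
d(omega) = (-x - z) dy ∧ dz + (y) dz ∧ dx + (0) dx ∧ dy; curl F = (-x - z, y, 0)

d omega = sum_{i<j} (∂f_j/∂x_i - ∂f_i/∂x_j) dx_i ∧ dx_j. Under the identification (dy ∧ dz, dz ∧ dx, dx ∧ dy) ↔ (e_x, e_y, e_z), the coefficients are exactly the components of curl F. Compute:
  ∂R/∂y - ∂Q/∂z = (-z) - (x) = -x - z
  ∂P/∂z - ∂R/∂x = (y) - (0) = y
  ∂Q/∂x - ∂P/∂y = (z) - (z) = 0.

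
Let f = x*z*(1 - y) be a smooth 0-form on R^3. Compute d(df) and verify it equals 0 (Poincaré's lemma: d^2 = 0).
d(df) = 0

Step 1: df = sum_i (∂f/∂x_i) dx_i = (z*(1 - y)) dx + (-x*z) dy + (x*(1 - y)) dz.
Step 2: Apply d again. Using the 1-form formula, the coefficient of dx ∧ dy in d(df) is ∂^2 f/∂x ∂y - ∂^2 f/∂y ∂x = (-z) - (-z) = 0 (equality of mixed partials for smooth f).
Similarly for dx ∧ dz and dy ∧ dz — all coefficients vanish. So d(df) = 0.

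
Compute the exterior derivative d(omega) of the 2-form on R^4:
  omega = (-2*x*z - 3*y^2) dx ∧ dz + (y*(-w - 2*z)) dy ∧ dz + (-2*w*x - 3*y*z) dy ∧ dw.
d(omega) = (6*y) dx ∧ dy ∧ dz + (2*y) dy ∧ dz ∧ dw + (-2*w) dx ∧ dy ∧ dw

For a 2-form omega = sum_{i<j} g_{ij} dx_i ∧ dx_j, the exterior derivative is
  d(omega) = sum_{i<j} d(g_{ij}) ∧ dx_i ∧ dx_j = sum_{i<j, k} (∂g_{ij}/∂x_k) dx_k ∧ dx_i ∧ dx_j.
Expand each term, using dx_k ∧ dx_i ∧ dx_j = sgn(permutation) dx_{(a)} ∧ dx_{(b)} ∧ dx_{(c)} with (a < b < c) sorted:
  d(-2*x*z - 3*y^2) includes (∂/∂y)(-2*x*z - 3*y^2) dy = (-6*y) dy, which multiplied by dx ∧ dz gives (6*y) dx ∧ dy ∧ dz
  d(y*(-w - 2*z)) includes (∂/∂w)(y*(-w - 2*z)) dw = (-y) dw, which multiplied by dy ∧ dz gives (-y) dy ∧ dz ∧ dw
  d(-2*w*x - 3*y*z) includes (∂/∂x)(-2*w*x - 3*y*z) dx = (-2*w) dx, which multiplied by dy ∧ dw gives (-2*w) dx ∧ dy ∧ dw
  d(-2*w*x - 3*y*z) includes (∂/∂z)(-2*w*x - 3*y*z) dz = (-3*y) dz, which multiplied by dy ∧ dw gives (3*y) dy ∧ dz ∧ dw
Collecting like 3-forms: d(omega) = (6*y) dx ∧ dy ∧ dz + (2*y) dy ∧ dz ∧ dw + (-2*w) dx ∧ dy ∧ dw.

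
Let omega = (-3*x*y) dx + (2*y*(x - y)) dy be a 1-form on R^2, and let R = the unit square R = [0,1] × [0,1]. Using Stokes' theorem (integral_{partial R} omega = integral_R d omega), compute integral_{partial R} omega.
integral_(partial R) omega = 5/2

Stokes: integral_partial_R omega = integral_R d omega with d omega = (∂Q/∂x - ∂P/∂y) dx ∧ dy.
  ∂Q/∂x = 2*y
  ∂P/∂y = -3*x
  integrand = ∂Q/∂x - ∂P/∂y = 3*x + 2*y.
Integrating over R: integral_0^1 integral_0^1 (3*x + 2*y) dx dy = 5/2.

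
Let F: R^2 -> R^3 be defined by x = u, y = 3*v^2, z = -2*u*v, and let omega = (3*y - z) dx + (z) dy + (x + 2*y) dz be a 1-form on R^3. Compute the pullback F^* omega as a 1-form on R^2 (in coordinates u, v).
F^* omega = (v^2*(9 - 12*v)) du + (2*u*(-u - 12*v^2)) dv

Using F^*(f dg) = (f ∘ F) d(g ∘ F), substitute each coordinate x_i by F_i(u, v) in f_i, and replace dx_i by d F_i = (∂F_i/∂u) du + (∂F_i/∂v) dv.
  For the x component: f_1(F) = v*(2*u + 9*v); d F_1 = (1) du + (0) dv
  For the y component: f_2(F) = -2*u*v; d F_2 = (0) du + (6*v) dv
  For the z component: f_3(F) = u + 6*v^2; d F_3 = (-2*v) du + (-2*u) dv
Combining and collecting du, dv coefficients:
  coeff of du: v^2*(9 - 12*v)
  coeff of dv: 2*u*(-u - 12*v^2)
F^* omega = (v^2*(9 - 12*v)) du + (2*u*(-u - 12*v^2)) dv.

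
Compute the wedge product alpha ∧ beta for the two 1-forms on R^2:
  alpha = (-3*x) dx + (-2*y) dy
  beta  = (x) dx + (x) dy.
alpha ∧ beta = (x*(-3*x + 2*y)) dx ∧ dy

Distribute the wedge, using dx_i ∧ dx_j = -dx_j ∧ dx_i and dx_i ∧ dx_i = 0. For each pair (i, j) with i < j, the coefficient of dx_i ∧ dx_j in alpha ∧ beta is (alpha_i * beta_j - alpha_j * beta_i). Collecting: alpha ∧ beta = (x*(-3*x + 2*y)) dx ∧ dy.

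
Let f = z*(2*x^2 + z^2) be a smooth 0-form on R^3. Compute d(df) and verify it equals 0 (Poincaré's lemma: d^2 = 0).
d(df) = 0

Step 1: df = sum_i (∂f/∂x_i) dx_i = (4*x*z) dx + (0) dy + (2*x^2 + 3*z^2) dz.
Step 2: Apply d again. Using the 1-form formula, the coefficient of dx ∧ dy in d(df) is ∂^2 f/∂x ∂y - ∂^2 f/∂y ∂x = (0) - (0) = 0 (equality of mixed partials for smooth f).
Similarly for dx ∧ dz and dy ∧ dz — all coefficients vanish. So d(df) = 0.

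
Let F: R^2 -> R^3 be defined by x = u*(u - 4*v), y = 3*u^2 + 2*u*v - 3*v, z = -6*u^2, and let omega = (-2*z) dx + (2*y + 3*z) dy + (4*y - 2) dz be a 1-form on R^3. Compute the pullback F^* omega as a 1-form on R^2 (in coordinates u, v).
F^* omega = (-192*u^3 - 144*u^2*v + 8*u*v^2 + 108*u*v + 24*u - 12*v^2) du + (-72*u^3 + 8*u^2*v + 36*u^2 - 24*u*v + 18*v) dv

Using F^*(f dg) = (f ∘ F) d(g ∘ F), substitute each coordinate x_i by F_i(u, v) in f_i, and replace dx_i by d F_i = (∂F_i/∂u) du + (∂F_i/∂v) dv.
  For the x component: f_1(F) = 12*u^2; d F_1 = (2*u - 4*v) du + (-4*u) dv
  For the y component: f_2(F) = -12*u^2 + 4*u*v - 6*v; d F_2 = (6*u + 2*v) du + (2*u - 3) dv
  For the z component: f_3(F) = 12*u^2 + 8*u*v - 12*v - 2; d F_3 = (-12*u) du + (0) dv
Combining and collecting du, dv coefficients:
  coeff of du: -192*u^3 - 144*u^2*v + 8*u*v^2 + 108*u*v + 24*u - 12*v^2
  coeff of dv: -72*u^3 + 8*u^2*v + 36*u^2 - 24*u*v + 18*v
F^* omega = (-192*u^3 - 144*u^2*v + 8*u*v^2 + 108*u*v + 24*u - 12*v^2) du + (-72*u^3 + 8*u^2*v + 36*u^2 - 24*u*v + 18*v) dv.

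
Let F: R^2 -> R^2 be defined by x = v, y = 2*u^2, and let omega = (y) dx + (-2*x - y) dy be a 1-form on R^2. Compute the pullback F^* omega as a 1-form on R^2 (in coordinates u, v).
F^* omega = (8*u*(-u^2 - v)) du + (2*u^2) dv

Using F^*(f dg) = (f ∘ F) d(g ∘ F), substitute each coordinate x_i by F_i(u, v) in f_i, and replace dx_i by d F_i = (∂F_i/∂u) du + (∂F_i/∂v) dv.
  For the x component: f_1(F) = 2*u^2; d F_1 = (0) du + (1) dv
  For the y component: f_2(F) = -2*u^2 - 2*v; d F_2 = (4*u) du + (0) dv
Combining and collecting du, dv coefficients:
  coeff of du: 8*u*(-u^2 - v)
  coeff of dv: 2*u^2
F^* omega = (8*u*(-u^2 - v)) du + (2*u^2) dv.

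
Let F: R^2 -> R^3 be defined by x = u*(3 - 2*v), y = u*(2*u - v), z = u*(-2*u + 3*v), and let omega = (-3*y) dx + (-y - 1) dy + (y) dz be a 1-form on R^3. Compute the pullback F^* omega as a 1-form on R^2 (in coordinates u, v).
F^* omega = (-16*u^3 + 28*u^2*v - 18*u^2 - 10*u*v^2 + 9*u*v - 4*u + v) du + (u*(20*u^2 - 10*u*v + 1)) dv

Using F^*(f dg) = (f ∘ F) d(g ∘ F), substitute each coordinate x_i by F_i(u, v) in f_i, and replace dx_i by d F_i = (∂F_i/∂u) du + (∂F_i/∂v) dv.
  For the x component: f_1(F) = 3*u*(-2*u + v); d F_1 = (3 - 2*v) du + (-2*u) dv
  For the y component: f_2(F) = -2*u^2 + u*v - 1; d F_2 = (4*u - v) du + (-u) dv
  For the z component: f_3(F) = u*(2*u - v); d F_3 = (-4*u + 3*v) du + (3*u) dv
Combining and collecting du, dv coefficients:
  coeff of du: -16*u^3 + 28*u^2*v - 18*u^2 - 10*u*v^2 + 9*u*v - 4*u + v
  coeff of dv: u*(20*u^2 - 10*u*v + 1)
F^* omega = (-16*u^3 + 28*u^2*v - 18*u^2 - 10*u*v^2 + 9*u*v - 4*u + v) du + (u*(20*u^2 - 10*u*v + 1)) dv.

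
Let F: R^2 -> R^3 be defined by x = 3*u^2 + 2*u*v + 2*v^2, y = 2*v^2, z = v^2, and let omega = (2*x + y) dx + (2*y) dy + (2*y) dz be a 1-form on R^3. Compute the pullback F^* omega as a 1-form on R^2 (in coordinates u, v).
F^* omega = (36*u^3 + 36*u^2*v + 44*u*v^2 + 12*v^3) du + (12*u^3 + 32*u^2*v + 28*u*v^2 + 48*v^3) dv

Using F^*(f dg) = (f ∘ F) d(g ∘ F), substitute each coordinate x_i by F_i(u, v) in f_i, and replace dx_i by d F_i = (∂F_i/∂u) du + (∂F_i/∂v) dv.
  For the x component: f_1(F) = 6*u^2 + 4*u*v + 6*v^2; d F_1 = (6*u + 2*v) du + (2*u + 4*v) dv
  For the y component: f_2(F) = 4*v^2; d F_2 = (0) du + (4*v) dv
  For the z component: f_3(F) = 4*v^2; d F_3 = (0) du + (2*v) dv
Combining and collecting du, dv coefficients:
  coeff of du: 36*u^3 + 36*u^2*v + 44*u*v^2 + 12*v^3
  coeff of dv: 12*u^3 + 32*u^2*v + 28*u*v^2 + 48*v^3
F^* omega = (36*u^3 + 36*u^2*v + 44*u*v^2 + 12*v^3) du + (12*u^3 + 32*u^2*v + 28*u*v^2 + 48*v^3) dv.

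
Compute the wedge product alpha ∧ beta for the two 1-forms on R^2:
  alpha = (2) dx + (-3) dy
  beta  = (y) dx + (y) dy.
alpha ∧ beta = (5*y) dx ∧ dy

Distribute the wedge, using dx_i ∧ dx_j = -dx_j ∧ dx_i and dx_i ∧ dx_i = 0. For each pair (i, j) with i < j, the coefficient of dx_i ∧ dx_j in alpha ∧ beta is (alpha_i * beta_j - alpha_j * beta_i). Collecting: alpha ∧ beta = (5*y) dx ∧ dy.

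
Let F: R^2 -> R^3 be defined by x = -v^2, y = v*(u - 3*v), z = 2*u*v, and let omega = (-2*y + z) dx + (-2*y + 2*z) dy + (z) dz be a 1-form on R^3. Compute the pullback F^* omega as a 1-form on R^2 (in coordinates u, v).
F^* omega = (6*v^2*(u + v)) du + (6*v*(u^2 - u*v - 8*v^2)) dv

Using F^*(f dg) = (f ∘ F) d(g ∘ F), substitute each coordinate x_i by F_i(u, v) in f_i, and replace dx_i by d F_i = (∂F_i/∂u) du + (∂F_i/∂v) dv.
  For the x component: f_1(F) = 6*v^2; d F_1 = (0) du + (-2*v) dv
  For the y component: f_2(F) = 2*v*(u + 3*v); d F_2 = (v) du + (u - 6*v) dv
  For the z component: f_3(F) = 2*u*v; d F_3 = (2*v) du + (2*u) dv
Combining and collecting du, dv coefficients:
  coeff of du: 6*v^2*(u + v)
  coeff of dv: 6*v*(u^2 - u*v - 8*v^2)
F^* omega = (6*v^2*(u + v)) du + (6*v*(u^2 - u*v - 8*v^2)) dv.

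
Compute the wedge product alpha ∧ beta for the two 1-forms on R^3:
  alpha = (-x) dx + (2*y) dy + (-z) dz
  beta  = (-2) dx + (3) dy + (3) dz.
alpha ∧ beta = (-3*x + 4*y) dx ∧ dy + (-3*x - 2*z) dx ∧ dz + (6*y + 3*z) dy ∧ dz

Distribute the wedge, using dx_i ∧ dx_j = -dx_j ∧ dx_i and dx_i ∧ dx_i = 0. For each pair (i, j) with i < j, the coefficient of dx_i ∧ dx_j in alpha ∧ beta is (alpha_i * beta_j - alpha_j * beta_i). Collecting: alpha ∧ beta = (-3*x + 4*y) dx ∧ dy + (-3*x - 2*z) dx ∧ dz + (6*y + 3*z) dy ∧ dz.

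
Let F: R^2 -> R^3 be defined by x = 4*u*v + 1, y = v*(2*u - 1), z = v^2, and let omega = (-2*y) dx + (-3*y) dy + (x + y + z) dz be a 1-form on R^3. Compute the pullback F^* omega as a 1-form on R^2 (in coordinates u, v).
F^* omega = (v^2*(14 - 28*u)) du + (v*(-28*u^2 + 12*u*v + 20*u + 2*v^2 - 2*v - 1)) dv

Using F^*(f dg) = (f ∘ F) d(g ∘ F), substitute each coordinate x_i by F_i(u, v) in f_i, and replace dx_i by d F_i = (∂F_i/∂u) du + (∂F_i/∂v) dv.
  For the x component: f_1(F) = 2*v*(1 - 2*u); d F_1 = (4*v) du + (4*u) dv
  For the y component: f_2(F) = 3*v*(1 - 2*u); d F_2 = (2*v) du + (2*u - 1) dv
  For the z component: f_3(F) = 6*u*v + v^2 - v + 1; d F_3 = (0) du + (2*v) dv
Combining and collecting du, dv coefficients:
  coeff of du: v^2*(14 - 28*u)
  coeff of dv: v*(-28*u^2 + 12*u*v + 20*u + 2*v^2 - 2*v - 1)
F^* omega = (v^2*(14 - 28*u)) du + (v*(-28*u^2 + 12*u*v + 20*u + 2*v^2 - 2*v - 1)) dv.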